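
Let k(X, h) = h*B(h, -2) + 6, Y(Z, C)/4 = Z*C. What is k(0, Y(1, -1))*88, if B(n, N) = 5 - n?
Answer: -2640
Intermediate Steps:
Y(Z, C) = 4*C*Z (Y(Z, C) = 4*(Z*C) = 4*(C*Z) = 4*C*Z)
k(X, h) = 6 + h*(5 - h) (k(X, h) = h*(5 - h) + 6 = 6 + h*(5 - h))
k(0, Y(1, -1))*88 = (6 - 4*(-1)*1*(-5 + 4*(-1)*1))*88 = (6 - 1*(-4)*(-5 - 4))*88 = (6 - 1*(-4)*(-9))*88 = (6 - 36)*88 = -30*88 = -2640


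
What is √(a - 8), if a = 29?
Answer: √21 ≈ 4.5826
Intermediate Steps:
√(a - 8) = √(29 - 8) = √21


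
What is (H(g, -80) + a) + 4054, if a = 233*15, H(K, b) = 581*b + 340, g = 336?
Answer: -38591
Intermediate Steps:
H(K, b) = 340 + 581*b
a = 3495
(H(g, -80) + a) + 4054 = ((340 + 581*(-80)) + 3495) + 4054 = ((340 - 46480) + 3495) + 4054 = (-46140 + 3495) + 4054 = -42645 + 4054 = -38591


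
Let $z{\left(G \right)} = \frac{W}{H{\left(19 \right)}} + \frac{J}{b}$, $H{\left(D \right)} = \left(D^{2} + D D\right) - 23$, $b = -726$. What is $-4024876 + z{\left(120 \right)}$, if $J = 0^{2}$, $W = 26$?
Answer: $- \frac{2813388298}{699} \approx -4.0249 \cdot 10^{6}$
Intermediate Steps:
$J = 0$
$H{\left(D \right)} = -23 + 2 D^{2}$ ($H{\left(D \right)} = \left(D^{2} + D^{2}\right) - 23 = 2 D^{2} - 23 = -23 + 2 D^{2}$)
$z{\left(G \right)} = \frac{26}{699}$ ($z{\left(G \right)} = \frac{26}{-23 + 2 \cdot 19^{2}} + \frac{0}{-726} = \frac{26}{-23 + 2 \cdot 361} + 0 \left(- \frac{1}{726}\right) = \frac{26}{-23 + 722} + 0 = \frac{26}{699} + 0 = \frac{26}{699}$)
$-4024876 + z{\left(120 \right)} = -4024876 + \frac{26}{699} = - \frac{2813388298}{699}$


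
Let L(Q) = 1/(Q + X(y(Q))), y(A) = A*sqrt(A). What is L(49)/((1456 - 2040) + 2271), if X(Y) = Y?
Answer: 1/661304 ≈ 1.5122e-6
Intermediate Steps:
y(A) = A**(3/2)
L(Q) = 1/(Q + Q**(3/2))
L(49)/((1456 - 2040) + 2271) = 1/((49 + 49**(3/2))*((1456 - 2040) + 2271)) = 1/((49 + 343)*(-584 + 2271)) = 1/(392*1687) = (1/392)*(1/1687) = 1/661304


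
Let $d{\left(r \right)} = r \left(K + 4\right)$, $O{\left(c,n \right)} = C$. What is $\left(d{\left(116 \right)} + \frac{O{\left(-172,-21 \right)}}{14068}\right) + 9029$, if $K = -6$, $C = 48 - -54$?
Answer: $\frac{61878149}{7034} \approx 8797.0$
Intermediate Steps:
$C = 102$ ($C = 48 + 54 = 102$)
$O{\left(c,n \right)} = 102$
$d{\left(r \right)} = - 2 r$ ($d{\left(r \right)} = r \left(-6 + 4\right) = r \left(-2\right) = - 2 r$)
$\left(d{\left(116 \right)} + \frac{O{\left(-172,-21 \right)}}{14068}\right) + 9029 = \left(\left(-2\right) 116 + \frac{102}{14068}\right) + 9029 = \left(-232 + 102 \cdot \frac{1}{14068}\right) + 9029 = \left(-232 + \frac{51}{7034}\right) + 9029 = - \frac{1631837}{7034} + 9029 = \frac{61878149}{7034}$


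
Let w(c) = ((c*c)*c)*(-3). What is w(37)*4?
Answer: -607836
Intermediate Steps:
w(c) = -3*c³ (w(c) = (c²*c)*(-3) = c³*(-3) = -3*c³)
w(37)*4 = -3*37³*4 = -3*50653*4 = -151959*4 = -607836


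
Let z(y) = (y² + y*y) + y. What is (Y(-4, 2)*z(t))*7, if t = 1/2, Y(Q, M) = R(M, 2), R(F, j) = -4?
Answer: -28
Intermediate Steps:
Y(Q, M) = -4
t = ½ (t = 1*(½) = ½ ≈ 0.50000)
z(y) = y + 2*y² (z(y) = (y² + y²) + y = 2*y² + y = y + 2*y²)
(Y(-4, 2)*z(t))*7 = -2*(1 + 2*(½))*7 = -2*(1 + 1)*7 = -2*2*7 = -4*1*7 = -4*7 = -28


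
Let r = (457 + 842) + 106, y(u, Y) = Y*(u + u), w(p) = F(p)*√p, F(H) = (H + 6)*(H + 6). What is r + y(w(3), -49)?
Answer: 1405 - 7938*√3 ≈ -12344.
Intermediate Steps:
F(H) = (6 + H)² (F(H) = (6 + H)*(6 + H) = (6 + H)²)
w(p) = √p*(6 + p)² (w(p) = (6 + p)²*√p = √p*(6 + p)²)
y(u, Y) = 2*Y*u (y(u, Y) = Y*(2*u) = 2*Y*u)
r = 1405 (r = 1299 + 106 = 1405)
r + y(w(3), -49) = 1405 + 2*(-49)*(√3*(6 + 3)²) = 1405 + 2*(-49)*(√3*9²) = 1405 + 2*(-49)*(√3*81) = 1405 + 2*(-49)*(81*√3) = 1405 - 7938*√3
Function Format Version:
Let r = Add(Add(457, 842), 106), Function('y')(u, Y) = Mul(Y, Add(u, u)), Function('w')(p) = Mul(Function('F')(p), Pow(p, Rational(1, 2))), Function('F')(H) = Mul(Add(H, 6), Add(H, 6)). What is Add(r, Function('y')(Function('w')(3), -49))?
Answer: Add(1405, Mul(-7938, Pow(3, Rational(1, 2)))) ≈ -12344.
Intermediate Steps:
Function('F')(H) = Pow(Add(6, H), 2) (Function('F')(H) = Mul(Add(6, H), Add(6, H)) = Pow(Add(6, H), 2))
Function('w')(p) = Mul(Pow(p, Rational(1, 2)), Pow(Add(6, p), 2)) (Function('w')(p) = Mul(Pow(Add(6, p), 2), Pow(p, Rational(1, 2))) = Mul(Pow(p, Rational(1, 2)), Pow(Add(6, p), 2)))
Function('y')(u, Y) = Mul(2, Y, u) (Function('y')(u, Y) = Mul(Y, Mul(2, u)) = Mul(2, Y, u))
r = 1405 (r = Add(1299, 106) = 1405)
Add(r, Function('y')(Function('w')(3), -49)) = Add(1405, Mul(2, -49, Mul(Pow(3, Rational(1, 2)), Pow(Add(6, 3), 2)))) = Add(1405, Mul(2, -49, Mul(Pow(3, Rational(1, 2)), Pow(9, 2)))) = Add(1405, Mul(2, -49, Mul(Pow(3, Rational(1, 2)), 81))) = Add(1405, Mul(2, -49, Mul(81, Pow(3, Rational(1, 2))))) = Add(1405, Mul(-7938, Pow(3, Rational(1, 2))))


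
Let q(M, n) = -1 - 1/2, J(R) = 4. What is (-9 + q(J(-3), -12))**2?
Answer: 441/4 ≈ 110.25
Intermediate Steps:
q(M, n) = -3/2 (q(M, n) = -1 - 1*1/2 = -1 - 1/2 = -3/2)
(-9 + q(J(-3), -12))**2 = (-9 - 3/2)**2 = (-21/2)**2 = 441/4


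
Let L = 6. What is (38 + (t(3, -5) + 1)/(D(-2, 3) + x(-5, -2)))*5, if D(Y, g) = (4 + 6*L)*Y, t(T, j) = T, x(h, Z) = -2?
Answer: 7780/41 ≈ 189.76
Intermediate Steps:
D(Y, g) = 40*Y (D(Y, g) = (4 + 6*6)*Y = (4 + 36)*Y = 40*Y)
(38 + (t(3, -5) + 1)/(D(-2, 3) + x(-5, -2)))*5 = (38 + (3 + 1)/(40*(-2) - 2))*5 = (38 + 4/(-80 - 2))*5 = (38 + 4/(-82))*5 = (38 + 4*(-1/82))*5 = (38 - 2/41)*5 = (1556/41)*5 = 7780/41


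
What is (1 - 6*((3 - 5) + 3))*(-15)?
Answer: 75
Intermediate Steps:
(1 - 6*((3 - 5) + 3))*(-15) = (1 - 6*(-2 + 3))*(-15) = (1 - 6*1)*(-15) = (1 - 6)*(-15) = -5*(-15) = 75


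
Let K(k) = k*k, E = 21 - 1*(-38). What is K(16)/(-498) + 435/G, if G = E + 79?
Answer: 30217/11454 ≈ 2.6381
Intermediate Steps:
E = 59 (E = 21 + 38 = 59)
K(k) = k**2
G = 138 (G = 59 + 79 = 138)
K(16)/(-498) + 435/G = 16**2/(-498) + 435/138 = 256*(-1/498) + 435*(1/138) = -128/249 + 145/46 = 30217/11454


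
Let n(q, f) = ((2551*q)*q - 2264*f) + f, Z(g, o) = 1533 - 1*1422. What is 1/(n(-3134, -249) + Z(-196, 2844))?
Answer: 1/25056373354 ≈ 3.9910e-11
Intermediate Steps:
Z(g, o) = 111 (Z(g, o) = 1533 - 1422 = 111)
n(q, f) = -2263*f + 2551*q² (n(q, f) = (2551*q² - 2264*f) + f = (-2264*f + 2551*q²) + f = -2263*f + 2551*q²)
1/(n(-3134, -249) + Z(-196, 2844)) = 1/((-2263*(-249) + 2551*(-3134)²) + 111) = 1/((563487 + 2551*9821956) + 111) = 1/((563487 + 25055809756) + 111) = 1/(25056373243 + 111) = 1/25056373354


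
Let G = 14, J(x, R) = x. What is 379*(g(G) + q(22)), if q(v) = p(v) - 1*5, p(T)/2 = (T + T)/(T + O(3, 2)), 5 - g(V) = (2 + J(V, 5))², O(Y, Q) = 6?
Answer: -670830/7 ≈ -95833.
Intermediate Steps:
g(V) = 5 - (2 + V)²
p(T) = 4*T/(6 + T) (p(T) = 2*((T + T)/(T + 6)) = 2*((2*T)/(6 + T)) = 2*(2*T/(6 + T)) = 4*T/(6 + T))
q(v) = -5 + 4*v/(6 + v) (q(v) = 4*v/(6 + v) - 1*5 = 4*v/(6 + v) - 5 = -5 + 4*v/(6 + v))
379*(g(G) + q(22)) = 379*((5 - (2 + 14)²) + (-30 - 1*22)/(6 + 22)) = 379*((5 - 1*16²) + (-30 - 22)/28) = 379*((5 - 1*256) + (1/28)*(-52)) = 379*((5 - 256) - 13/7) = 379*(-251 - 13/7) = 379*(-1770/7) = -670830/7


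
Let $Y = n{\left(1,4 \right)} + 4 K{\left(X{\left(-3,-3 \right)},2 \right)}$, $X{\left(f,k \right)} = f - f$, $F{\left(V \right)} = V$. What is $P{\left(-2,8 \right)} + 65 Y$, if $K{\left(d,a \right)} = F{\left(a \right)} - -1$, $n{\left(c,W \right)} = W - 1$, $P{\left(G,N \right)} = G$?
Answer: $973$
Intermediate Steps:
$n{\left(c,W \right)} = -1 + W$ ($n{\left(c,W \right)} = W - 1 = -1 + W$)
$X{\left(f,k \right)} = 0$
$K{\left(d,a \right)} = 1 + a$ ($K{\left(d,a \right)} = a - -1 = a + 1 = 1 + a$)
$Y = 15$ ($Y = \left(-1 + 4\right) + 4 \left(1 + 2\right) = 3 + 4 \cdot 3 = 3 + 12 = 15$)
$P{\left(-2,8 \right)} + 65 Y = -2 + 65 \cdot 15 = -2 + 975 = 973$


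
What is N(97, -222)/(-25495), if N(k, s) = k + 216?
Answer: -313/25495 ≈ -0.012277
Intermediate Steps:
N(k, s) = 216 + k
N(97, -222)/(-25495) = (216 + 97)/(-25495) = 313*(-1/25495) = -313/25495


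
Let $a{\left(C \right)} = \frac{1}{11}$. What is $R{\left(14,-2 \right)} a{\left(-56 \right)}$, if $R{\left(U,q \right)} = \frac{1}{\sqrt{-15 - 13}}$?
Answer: $- \frac{i \sqrt{7}}{154} \approx - 0.01718 i$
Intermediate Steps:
$R{\left(U,q \right)} = - \frac{i \sqrt{7}}{14}$ ($R{\left(U,q \right)} = \frac{1}{\sqrt{-28}} = \frac{1}{2 i \sqrt{7}} = - \frac{i \sqrt{7}}{14}$)
$a{\left(C \right)} = \frac{1}{11}$
$R{\left(14,-2 \right)} a{\left(-56 \right)} = - \frac{i \sqrt{7}}{14} \cdot \frac{1}{11} = - \frac{i \sqrt{7}}{154}$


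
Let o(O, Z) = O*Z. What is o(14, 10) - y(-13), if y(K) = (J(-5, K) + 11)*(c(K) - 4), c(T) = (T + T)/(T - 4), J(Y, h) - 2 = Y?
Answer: 2716/17 ≈ 159.76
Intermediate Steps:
J(Y, h) = 2 + Y
c(T) = 2*T/(-4 + T) (c(T) = (2*T)/(-4 + T) = 2*T/(-4 + T))
y(K) = -32 + 16*K/(-4 + K) (y(K) = ((2 - 5) + 11)*(2*K/(-4 + K) - 4) = (-3 + 11)*(-4 + 2*K/(-4 + K)) = 8*(-4 + 2*K/(-4 + K)) = -32 + 16*K/(-4 + K))
o(14, 10) - y(-13) = 14*10 - 16*(8 - 1*(-13))/(-4 - 13) = 140 - 16*(8 + 13)/(-17) = 140 - 16*(-1)*21/17 = 140 - 1*(-336/17) = 140 + 336/17 = 2716/17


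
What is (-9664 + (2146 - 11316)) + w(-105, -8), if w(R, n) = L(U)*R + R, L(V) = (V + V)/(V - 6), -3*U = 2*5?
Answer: -19014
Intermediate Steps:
U = -10/3 (U = -2*5/3 = -1/3*10 = -10/3 ≈ -3.3333)
L(V) = 2*V/(-6 + V) (L(V) = (2*V)/(-6 + V) = 2*V/(-6 + V))
w(R, n) = 12*R/7 (w(R, n) = (2*(-10/3)/(-6 - 10/3))*R + R = (2*(-10/3)/(-28/3))*R + R = (2*(-10/3)*(-3/28))*R + R = 5*R/7 + R = 12*R/7)
(-9664 + (2146 - 11316)) + w(-105, -8) = (-9664 + (2146 - 11316)) + (12/7)*(-105) = (-9664 - 9170) - 180 = -18834 - 180 = -19014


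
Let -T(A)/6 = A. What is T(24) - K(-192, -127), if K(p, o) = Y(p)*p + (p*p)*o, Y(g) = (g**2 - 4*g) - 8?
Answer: 11905392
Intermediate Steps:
T(A) = -6*A
Y(g) = -8 + g**2 - 4*g
K(p, o) = o*p**2 + p*(-8 + p**2 - 4*p) (K(p, o) = (-8 + p**2 - 4*p)*p + (p*p)*o = p*(-8 + p**2 - 4*p) + p**2*o = p*(-8 + p**2 - 4*p) + o*p**2 = o*p**2 + p*(-8 + p**2 - 4*p))
T(24) - K(-192, -127) = -6*24 - (-192)*(-8 + (-192)**2 - 4*(-192) - 127*(-192)) = -144 - (-192)*(-8 + 36864 + 768 + 24384) = -144 - (-192)*62008 = -144 - 1*(-11905536) = -144 + 11905536 = 11905392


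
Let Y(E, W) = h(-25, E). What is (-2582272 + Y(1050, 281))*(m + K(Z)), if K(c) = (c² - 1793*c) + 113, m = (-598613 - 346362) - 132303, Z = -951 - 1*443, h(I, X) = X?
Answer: -8687136196886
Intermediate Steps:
Y(E, W) = E
Z = -1394 (Z = -951 - 443 = -1394)
m = -1077278 (m = -944975 - 132303 = -1077278)
K(c) = 113 + c² - 1793*c
(-2582272 + Y(1050, 281))*(m + K(Z)) = (-2582272 + 1050)*(-1077278 + (113 + (-1394)² - 1793*(-1394))) = -2581222*(-1077278 + (113 + 1943236 + 2499442)) = -2581222*(-1077278 + 4442791) = -2581222*3365513 = -8687136196886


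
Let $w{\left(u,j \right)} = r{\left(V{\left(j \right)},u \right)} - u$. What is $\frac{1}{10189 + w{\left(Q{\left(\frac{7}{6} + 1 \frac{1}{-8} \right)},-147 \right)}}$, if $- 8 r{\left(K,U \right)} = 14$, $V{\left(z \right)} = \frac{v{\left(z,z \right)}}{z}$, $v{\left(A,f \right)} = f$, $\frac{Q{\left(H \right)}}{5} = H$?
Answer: $\frac{24}{244369} \approx 9.8212 \cdot 10^{-5}$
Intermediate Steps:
$Q{\left(H \right)} = 5 H$
$V{\left(z \right)} = 1$ ($V{\left(z \right)} = \frac{z}{z} = 1$)
$r{\left(K,U \right)} = - \frac{7}{4}$ ($r{\left(K,U \right)} = \left(- \frac{1}{8}\right) 14 = - \frac{7}{4}$)
$w{\left(u,j \right)} = - \frac{7}{4} - u$
$\frac{1}{10189 + w{\left(Q{\left(\frac{7}{6} + 1 \frac{1}{-8} \right)},-147 \right)}} = \frac{1}{10189 - \left(\frac{7}{4} + 5 \left(\frac{7}{6} + 1 \frac{1}{-8}\right)\right)} = \frac{1}{10189 - \left(\frac{7}{4} + 5 \left(7 \cdot \frac{1}{6} + 1 \left(- \frac{1}{8}\right)\right)\right)} = \frac{1}{10189 - \left(\frac{7}{4} + 5 \left(\frac{7}{6} - \frac{1}{8}\right)\right)} = \frac{1}{10189 - \left(\frac{7}{4} + 5 \cdot \frac{25}{24}\right)} = \frac{1}{10189 - \frac{167}{24}} = \frac{1}{\frac{244369}{24}} = \frac{24}{244369}$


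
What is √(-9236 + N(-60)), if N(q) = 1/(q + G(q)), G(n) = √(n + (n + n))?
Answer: √6*√((554161 - 55416*I*√5)/(-10 + I*√5))/6 ≈ 1.8466e-5 - 96.104*I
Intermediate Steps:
G(n) = √3*√n (G(n) = √(n + 2*n) = √(3*n) = √3*√n)
N(q) = 1/(q + √3*√q)
√(-9236 + N(-60)) = √(-9236 + 1/(-60 + √3*√(-60))) = √(-9236 + 1/(-60 + √3*(2*I*√15))) = √(-9236 + 1/(-60 + 6*I*√5))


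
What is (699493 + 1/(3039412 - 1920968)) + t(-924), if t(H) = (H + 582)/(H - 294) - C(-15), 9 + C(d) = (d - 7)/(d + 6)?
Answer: 1429355998593071/2043397188 ≈ 6.9950e+5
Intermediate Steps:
C(d) = -9 + (-7 + d)/(6 + d) (C(d) = -9 + (d - 7)/(d + 6) = -9 + (-7 + d)/(6 + d))
t(H) = 59/9 + (582 + H)/(-294 + H) (t(H) = (H + 582)/(H - 294) - (-61 - 8*(-15))/(6 - 15) = (582 + H)/(-294 + H) - (-61 + 120)/(-9) = (582 + H)/(-294 + H) - (-1)*59/9 = (582 + H)/(-294 + H) - 1*(-59/9) = (582 + H)/(-294 + H) + 59/9 = 59/9 + (582 + H)/(-294 + H))
(699493 + 1/(3039412 - 1920968)) + t(-924) = (699493 + 1/(3039412 - 1920968)) + 4*(-3027 + 17*(-924))/(9*(-294 - 924)) = (699493 + 1/1118444) + (4/9)*(-3027 - 15708)/(-1218) = (699493 + 1/1118444) + (4/9)*(-1/1218)*(-18735) = 782343748893/1118444 + 12490/1827 = 1429355998593071/2043397188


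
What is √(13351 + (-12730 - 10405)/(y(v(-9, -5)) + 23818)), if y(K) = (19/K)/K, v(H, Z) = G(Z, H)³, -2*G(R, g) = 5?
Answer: √1848994718389375380006/372157466 ≈ 115.54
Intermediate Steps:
G(R, g) = -5/2 (G(R, g) = -½*5 = -5/2)
v(H, Z) = -125/8 (v(H, Z) = (-5/2)³ = -125/8)
y(K) = 19/K²
√(13351 + (-12730 - 10405)/(y(v(-9, -5)) + 23818)) = √(13351 + (-12730 - 10405)/(19/(-125/8)² + 23818)) = √(13351 - 23135/(19*(64/15625) + 23818)) = √(13351 - 23135/(1216/15625 + 23818)) = √(13351 - 23135/372157466/15625) = √(13351 - 23135*15625/372157466) = √(13351 - 361484375/372157466) = √(4968312844191/372157466) = √1848994718389375380006/372157466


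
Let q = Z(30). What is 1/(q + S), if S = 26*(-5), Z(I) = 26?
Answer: -1/104 ≈ -0.0096154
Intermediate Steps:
S = -130
q = 26
1/(q + S) = 1/(26 - 130) = 1/(-104) = -1/104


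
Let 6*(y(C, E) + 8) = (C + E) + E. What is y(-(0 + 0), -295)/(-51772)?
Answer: 319/155316 ≈ 0.0020539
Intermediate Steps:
y(C, E) = -8 + E/3 + C/6 (y(C, E) = -8 + ((C + E) + E)/6 = -8 + (C + 2*E)/6 = -8 + (E/3 + C/6) = -8 + E/3 + C/6)
y(-(0 + 0), -295)/(-51772) = (-8 + (⅓)*(-295) + (-(0 + 0))/6)/(-51772) = (-8 - 295/3 + (-1*0)/6)*(-1/51772) = (-8 - 295/3 + (⅙)*0)*(-1/51772) = (-8 - 295/3 + 0)*(-1/51772) = -319/3*(-1/51772) = 319/155316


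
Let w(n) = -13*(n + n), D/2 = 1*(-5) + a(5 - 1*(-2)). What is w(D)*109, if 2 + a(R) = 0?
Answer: 39676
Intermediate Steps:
a(R) = -2 (a(R) = -2 + 0 = -2)
D = -14 (D = 2*(1*(-5) - 2) = 2*(-5 - 2) = 2*(-7) = -14)
w(n) = -26*n
w(D)*109 = -26*(-14)*109 = 364*109 = 39676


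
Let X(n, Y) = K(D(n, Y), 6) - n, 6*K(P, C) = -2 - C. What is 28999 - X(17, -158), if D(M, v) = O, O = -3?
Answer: 87052/3 ≈ 29017.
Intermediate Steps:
D(M, v) = -3
K(P, C) = -⅓ - C/6 (K(P, C) = (-2 - C)/6 = -⅓ - C/6)
X(n, Y) = -4/3 - n (X(n, Y) = (-⅓ - ⅙*6) - n = (-⅓ - 1) - n = -4/3 - n)
28999 - X(17, -158) = 28999 - (-4/3 - 1*17) = 28999 - (-4/3 - 17) = 28999 - 1*(-55/3) = 28999 + 55/3 = 87052/3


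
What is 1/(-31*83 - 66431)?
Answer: -1/69004 ≈ -1.4492e-5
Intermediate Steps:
1/(-31*83 - 66431) = 1/(-2573 - 66431) = 1/(-69004) = -1/69004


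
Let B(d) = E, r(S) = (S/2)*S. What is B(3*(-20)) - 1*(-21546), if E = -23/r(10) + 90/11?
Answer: 11854547/550 ≈ 21554.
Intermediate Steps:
r(S) = S**2/2 (r(S) = (S*(1/2))*S = (S/2)*S = S**2/2)
E = 4247/550 (E = -23/((1/2)*10**2) + 90/11 = -23/((1/2)*100) + 90*(1/11) = -23/50 + 90/11 = 4247/550 ≈ 7.7218)
B(d) = 4247/550
B(3*(-20)) - 1*(-21546) = 4247/550 - 1*(-21546) = 4247/550 + 21546 = 11854547/550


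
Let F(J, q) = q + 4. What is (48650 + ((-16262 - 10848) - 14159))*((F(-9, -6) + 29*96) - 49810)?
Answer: -347113668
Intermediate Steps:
F(J, q) = 4 + q
(48650 + ((-16262 - 10848) - 14159))*((F(-9, -6) + 29*96) - 49810) = (48650 + ((-16262 - 10848) - 14159))*(((4 - 6) + 29*96) - 49810) = (48650 + (-27110 - 14159))*((-2 + 2784) - 49810) = (48650 - 41269)*(2782 - 49810) = 7381*(-47028) = -347113668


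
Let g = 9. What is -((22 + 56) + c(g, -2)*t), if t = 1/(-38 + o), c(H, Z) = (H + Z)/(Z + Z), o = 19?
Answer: -5935/76 ≈ -78.092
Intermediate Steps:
c(H, Z) = (H + Z)/(2*Z) (c(H, Z) = (H + Z)/((2*Z)) = (H + Z)*(1/(2*Z)) = (H + Z)/(2*Z))
t = -1/19 (t = 1/(-38 + 19) = 1/(-19) = -1/19 ≈ -0.052632)
-((22 + 56) + c(g, -2)*t) = -((22 + 56) + ((1/2)*(9 - 2)/(-2))*(-1/19)) = -(78 + ((1/2)*(-1/2)*7)*(-1/19)) = -(78 - 7/4*(-1/19)) = -(78 + 7/76) = -1*5935/76 = -5935/76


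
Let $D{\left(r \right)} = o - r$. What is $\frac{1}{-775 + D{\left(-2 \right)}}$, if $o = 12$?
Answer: $- \frac{1}{761} \approx -0.0013141$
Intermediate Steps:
$D{\left(r \right)} = 12 - r$
$\frac{1}{-775 + D{\left(-2 \right)}} = \frac{1}{-775 + \left(12 - -2\right)} = \frac{1}{-775 + \left(12 + 2\right)} = \frac{1}{-775 + 14} = \frac{1}{-761} = - \frac{1}{761}$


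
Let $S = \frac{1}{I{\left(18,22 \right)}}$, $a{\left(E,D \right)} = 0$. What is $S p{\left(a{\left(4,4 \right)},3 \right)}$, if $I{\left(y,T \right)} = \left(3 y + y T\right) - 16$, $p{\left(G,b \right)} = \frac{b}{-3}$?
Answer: $- \frac{1}{434} \approx -0.0023041$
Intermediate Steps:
$p{\left(G,b \right)} = - \frac{b}{3}$ ($p{\left(G,b \right)} = b \left(- \frac{1}{3}\right) = - \frac{b}{3}$)
$I{\left(y,T \right)} = -16 + 3 y + T y$ ($I{\left(y,T \right)} = \left(3 y + T y\right) - 16 = -16 + 3 y + T y$)
$S = \frac{1}{434}$ ($S = \frac{1}{-16 + 3 \cdot 18 + 22 \cdot 18} = \frac{1}{-16 + 54 + 396} = \frac{1}{434} \approx 0.0023041$)
$S p{\left(a{\left(4,4 \right)},3 \right)} = \frac{\left(- \frac{1}{3}\right) 3}{434} = \frac{1}{434} \left(-1\right) = - \frac{1}{434}$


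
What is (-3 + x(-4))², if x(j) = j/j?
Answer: 4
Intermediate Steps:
x(j) = 1
(-3 + x(-4))² = (-3 + 1)² = (-2)² = 4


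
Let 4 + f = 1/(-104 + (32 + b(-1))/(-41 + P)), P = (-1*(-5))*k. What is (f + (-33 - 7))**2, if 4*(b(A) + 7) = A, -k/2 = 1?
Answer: 97773785344/50481025 ≈ 1936.8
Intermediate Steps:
k = -2 (k = -2*1 = -2)
b(A) = -7 + A/4
P = -10 (P = -1*(-5)*(-2) = 5*(-2) = -10)
f = -28488/7105 (f = -4 + 1/(-104 + (32 + (-7 + (1/4)*(-1)))/(-41 - 10)) = -4 + 1/(-104 + (32 + (-7 - 1/4))/(-51)) = -4 + 1/(-104 + (32 - 29/4)*(-1/51)) = -4 + 1/(-104 + (99/4)*(-1/51)) = -4 + 1/(-104 - 33/68) = -4 + 1/(-7105/68) = -4 - 68/7105 = -28488/7105 ≈ -4.0096)
(f + (-33 - 7))**2 = (-28488/7105 + (-33 - 7))**2 = (-28488/7105 - 40)**2 = (-312688/7105)**2 = 97773785344/50481025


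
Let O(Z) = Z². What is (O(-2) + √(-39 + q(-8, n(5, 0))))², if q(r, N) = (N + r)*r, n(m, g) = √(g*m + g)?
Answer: 81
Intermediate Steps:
n(m, g) = √(g + g*m)
q(r, N) = r*(N + r)
(O(-2) + √(-39 + q(-8, n(5, 0))))² = ((-2)² + √(-39 - 8*(√(0*(1 + 5)) - 8)))² = (4 + √(-39 - 8*(√(0*6) - 8)))² = (4 + √(-39 - 8*(√0 - 8)))² = (4 + √(-39 - 8*(0 - 8)))² = (4 + √(-39 - 8*(-8)))² = (4 + √(-39 + 64))² = (4 + √25)² = (4 + 5)² = 9² = 81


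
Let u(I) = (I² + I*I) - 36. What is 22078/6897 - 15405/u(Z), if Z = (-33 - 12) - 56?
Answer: 18073277/7392858 ≈ 2.4447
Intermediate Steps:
Z = -101 (Z = -45 - 56 = -101)
u(I) = -36 + 2*I² (u(I) = (I² + I²) - 36 = 2*I² - 36 = -36 + 2*I²)
22078/6897 - 15405/u(Z) = 22078/6897 - 15405/(-36 + 2*(-101)²) = 22078*(1/6897) - 15405/(-36 + 2*10201) = 1162/363 - 15405/(-36 + 20402) = 1162/363 - 15405/20366 = 18073277/7392858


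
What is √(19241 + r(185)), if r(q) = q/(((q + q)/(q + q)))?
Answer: √19426 ≈ 139.38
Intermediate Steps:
r(q) = q (r(q) = q/(((2*q)/((2*q)))) = q/(((2*q)*(1/(2*q)))) = q/1 = q*1 = q)
√(19241 + r(185)) = √(19241 + 185) = √19426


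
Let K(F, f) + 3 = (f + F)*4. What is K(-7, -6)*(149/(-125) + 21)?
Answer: -27236/25 ≈ -1089.4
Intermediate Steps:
K(F, f) = -3 + 4*F + 4*f (K(F, f) = -3 + (f + F)*4 = -3 + (F + f)*4 = -3 + (4*F + 4*f) = -3 + 4*F + 4*f)
K(-7, -6)*(149/(-125) + 21) = (-3 + 4*(-7) + 4*(-6))*(149/(-125) + 21) = (-3 - 28 - 24)*(149*(-1/125) + 21) = -55*(-149/125 + 21) = -55*2476/125 = -27236/25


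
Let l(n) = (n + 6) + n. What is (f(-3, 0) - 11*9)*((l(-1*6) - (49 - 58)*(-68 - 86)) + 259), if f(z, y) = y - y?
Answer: 112167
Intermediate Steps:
l(n) = 6 + 2*n (l(n) = (6 + n) + n = 6 + 2*n)
f(z, y) = 0
(f(-3, 0) - 11*9)*((l(-1*6) - (49 - 58)*(-68 - 86)) + 259) = (0 - 11*9)*(((6 + 2*(-1*6)) - (49 - 58)*(-68 - 86)) + 259) = (0 - 99)*(((6 + 2*(-6)) - (-9)*(-154)) + 259) = -99*(((6 - 12) - 1*1386) + 259) = -99*((-6 - 1386) + 259) = -99*(-1392 + 259) = -99*(-1133) = 112167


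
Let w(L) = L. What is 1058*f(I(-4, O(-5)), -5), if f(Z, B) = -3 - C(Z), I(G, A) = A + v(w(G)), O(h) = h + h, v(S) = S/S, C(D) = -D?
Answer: -12696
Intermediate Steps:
v(S) = 1
O(h) = 2*h
I(G, A) = 1 + A (I(G, A) = A + 1 = 1 + A)
f(Z, B) = -3 + Z (f(Z, B) = -3 - (-1)*Z = -3 + Z)
1058*f(I(-4, O(-5)), -5) = 1058*(-3 + (1 + 2*(-5))) = 1058*(-3 + (1 - 10)) = 1058*(-3 - 9) = 1058*(-12) = -12696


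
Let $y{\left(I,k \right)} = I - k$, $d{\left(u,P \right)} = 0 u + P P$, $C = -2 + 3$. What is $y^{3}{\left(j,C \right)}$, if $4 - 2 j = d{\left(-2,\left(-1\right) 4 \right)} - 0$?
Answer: $-343$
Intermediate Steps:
$C = 1$
$d{\left(u,P \right)} = P^{2}$ ($d{\left(u,P \right)} = 0 + P^{2} = P^{2}$)
$j = -6$ ($j = 2 - \frac{\left(\left(-1\right) 4\right)^{2} - 0}{2} = 2 - \frac{\left(-4\right)^{2} + 0}{2} = 2 - \frac{16 + 0}{2} = 2 - 8 = -6$)
$y^{3}{\left(j,C \right)} = \left(-6 - 1\right)^{3} = \left(-7\right)^{3} = -343$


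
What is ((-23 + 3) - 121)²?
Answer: 19881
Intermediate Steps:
((-23 + 3) - 121)² = (-20 - 121)² = (-141)² = 19881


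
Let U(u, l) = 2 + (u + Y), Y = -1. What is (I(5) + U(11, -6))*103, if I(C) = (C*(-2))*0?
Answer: 1236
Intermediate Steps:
U(u, l) = 1 + u (U(u, l) = 2 + (u - 1) = 2 + (-1 + u) = 1 + u)
I(C) = 0 (I(C) = -2*C*0 = 0)
(I(5) + U(11, -6))*103 = (0 + (1 + 11))*103 = (0 + 12)*103 = 12*103 = 1236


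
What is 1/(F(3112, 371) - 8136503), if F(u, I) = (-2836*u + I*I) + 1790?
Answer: -1/16822704 ≈ -5.9443e-8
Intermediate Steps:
F(u, I) = 1790 + I² - 2836*u (F(u, I) = (-2836*u + I²) + 1790 = (I² - 2836*u) + 1790 = 1790 + I² - 2836*u)
1/(F(3112, 371) - 8136503) = 1/((1790 + 371² - 2836*3112) - 8136503) = 1/((1790 + 137641 - 8825632) - 8136503) = 1/(-8686201 - 8136503) = 1/(-16822704) = -1/16822704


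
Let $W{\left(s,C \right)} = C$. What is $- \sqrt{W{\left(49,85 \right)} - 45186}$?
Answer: $- i \sqrt{45101} \approx - 212.37 i$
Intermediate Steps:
$- \sqrt{W{\left(49,85 \right)} - 45186} = - \sqrt{85 - 45186} = - \sqrt{-45101} = - i \sqrt{45101}$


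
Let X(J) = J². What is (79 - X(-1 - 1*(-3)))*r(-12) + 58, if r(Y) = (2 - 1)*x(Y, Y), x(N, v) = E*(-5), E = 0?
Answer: 58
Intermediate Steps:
x(N, v) = 0 (x(N, v) = 0*(-5) = 0)
r(Y) = 0 (r(Y) = (2 - 1)*0 = 1*0 = 0)
(79 - X(-1 - 1*(-3)))*r(-12) + 58 = (79 - (-1 - 1*(-3))²)*0 + 58 = (79 - (-1 + 3)²)*0 + 58 = (79 - 1*2²)*0 + 58 = (79 - 1*4)*0 + 58 = (79 - 4)*0 + 58 = 75*0 + 58 = 0 + 58 = 58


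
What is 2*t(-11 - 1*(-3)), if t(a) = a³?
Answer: -1024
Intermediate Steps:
2*t(-11 - 1*(-3)) = 2*(-11 - 1*(-3))³ = 2*(-11 + 3)³ = 2*(-8)³ = 2*(-512) = -1024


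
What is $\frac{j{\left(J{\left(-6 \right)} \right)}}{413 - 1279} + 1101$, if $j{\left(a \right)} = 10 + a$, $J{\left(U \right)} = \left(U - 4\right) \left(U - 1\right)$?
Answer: $\frac{476693}{433} \approx 1100.9$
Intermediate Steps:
$J{\left(U \right)} = \left(-1 + U\right) \left(-4 + U\right)$ ($J{\left(U \right)} = \left(-4 + U\right) \left(-1 + U\right) = \left(-1 + U\right) \left(-4 + U\right)$)
$\frac{j{\left(J{\left(-6 \right)} \right)}}{413 - 1279} + 1101 = \frac{10 + \left(4 + \left(-6\right)^{2} - -30\right)}{413 - 1279} + 1101 = \frac{10 + \left(4 + 36 + 30\right)}{-866} + 1101 = - \frac{10 + 70}{866} + 1101 = \left(- \frac{1}{866}\right) 80 + 1101 = - \frac{40}{433} + 1101 = \frac{476693}{433}$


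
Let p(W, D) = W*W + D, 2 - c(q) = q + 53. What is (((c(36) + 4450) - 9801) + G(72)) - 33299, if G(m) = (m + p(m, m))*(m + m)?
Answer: 728495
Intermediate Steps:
c(q) = -51 - q (c(q) = 2 - (q + 53) = 2 - (53 + q) = 2 + (-53 - q) = -51 - q)
p(W, D) = D + W**2 (p(W, D) = W**2 + D = D + W**2)
G(m) = 2*m*(m**2 + 2*m) (G(m) = (m + (m + m**2))*(m + m) = (m**2 + 2*m)*(2*m) = 2*m*(m**2 + 2*m))
(((c(36) + 4450) - 9801) + G(72)) - 33299 = ((((-51 - 1*36) + 4450) - 9801) + 2*72**2*(2 + 72)) - 33299 = ((((-51 - 36) + 4450) - 9801) + 2*5184*74) - 33299 = (((-87 + 4450) - 9801) + 767232) - 33299 = ((4363 - 9801) + 767232) - 33299 = (-5438 + 767232) - 33299 = 761794 - 33299 = 728495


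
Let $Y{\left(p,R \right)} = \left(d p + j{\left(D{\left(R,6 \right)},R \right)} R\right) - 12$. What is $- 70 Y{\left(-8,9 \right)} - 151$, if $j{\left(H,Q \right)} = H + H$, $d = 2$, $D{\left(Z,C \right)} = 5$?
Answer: $-4491$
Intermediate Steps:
$j{\left(H,Q \right)} = 2 H$
$Y{\left(p,R \right)} = -12 + 2 p + 10 R$ ($Y{\left(p,R \right)} = \left(2 p + 2 \cdot 5 R\right) - 12 = \left(2 p + 10 R\right) - 12 = -12 + 2 p + 10 R$)
$- 70 Y{\left(-8,9 \right)} - 151 = - 70 \left(-12 + 2 \left(-8\right) + 10 \cdot 9\right) - 151 = - 70 \left(-12 - 16 + 90\right) - 151 = \left(-70\right) 62 - 151 = -4340 - 151 = -4491$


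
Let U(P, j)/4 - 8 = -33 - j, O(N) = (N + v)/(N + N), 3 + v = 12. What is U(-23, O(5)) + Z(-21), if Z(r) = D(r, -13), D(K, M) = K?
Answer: -633/5 ≈ -126.60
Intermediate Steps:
v = 9 (v = -3 + 12 = 9)
O(N) = (9 + N)/(2*N) (O(N) = (N + 9)/(N + N) = (9 + N)/((2*N)) = (9 + N)*(1/(2*N)) = (9 + N)/(2*N))
Z(r) = r
U(P, j) = -100 - 4*j (U(P, j) = 32 + 4*(-33 - j) = 32 + (-132 - 4*j) = -100 - 4*j)
U(-23, O(5)) + Z(-21) = (-100 - 2*(9 + 5)/5) - 21 = (-100 - 2*14/5) - 21 = (-100 - 4*7/5) - 21 = (-100 - 28/5) - 21 = -528/5 - 21 = -633/5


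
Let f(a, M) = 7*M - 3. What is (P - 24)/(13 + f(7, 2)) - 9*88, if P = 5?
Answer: -19027/24 ≈ -792.79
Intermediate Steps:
f(a, M) = -3 + 7*M
(P - 24)/(13 + f(7, 2)) - 9*88 = (5 - 24)/(13 + (-3 + 7*2)) - 9*88 = -19/(13 + (-3 + 14)) - 792 = -19/(13 + 11) - 792 = -19/24 - 792 = -19027/24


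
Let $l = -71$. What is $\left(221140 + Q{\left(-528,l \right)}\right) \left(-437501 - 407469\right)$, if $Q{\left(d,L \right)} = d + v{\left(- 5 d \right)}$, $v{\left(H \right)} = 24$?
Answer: $-186430800920$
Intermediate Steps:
$Q{\left(d,L \right)} = 24 + d$ ($Q{\left(d,L \right)} = d + 24 = 24 + d$)
$\left(221140 + Q{\left(-528,l \right)}\right) \left(-437501 - 407469\right) = \left(221140 + \left(24 - 528\right)\right) \left(-437501 - 407469\right) = \left(221140 - 504\right) \left(-844970\right) = 220636 \left(-844970\right) = -186430800920$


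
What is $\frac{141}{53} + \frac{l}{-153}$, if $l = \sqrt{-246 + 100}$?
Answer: $\frac{141}{53} - \frac{i \sqrt{146}}{153} \approx 2.6604 - 0.078974 i$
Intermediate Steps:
$l = i \sqrt{146}$ ($l = \sqrt{-146} = i \sqrt{146} \approx 12.083 i$)
$\frac{141}{53} + \frac{l}{-153} = \frac{141}{53} + \frac{i \sqrt{146}}{-153} = 141 \cdot \frac{1}{53} + i \sqrt{146} \left(- \frac{1}{153}\right) = \frac{141}{53} - \frac{i \sqrt{146}}{153}$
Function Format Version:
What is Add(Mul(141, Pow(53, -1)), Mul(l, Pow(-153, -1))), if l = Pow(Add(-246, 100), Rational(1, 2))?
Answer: Add(Rational(141, 53), Mul(Rational(-1, 153), I, Pow(146, Rational(1, 2)))) ≈ Add(2.6604, Mul(-0.078974, I))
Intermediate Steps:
l = Mul(I, Pow(146, Rational(1, 2))) (l = Pow(-146, Rational(1, 2)) = Mul(I, Pow(146, Rational(1, 2))) ≈ Mul(12.083, I))
Add(Mul(141, Pow(53, -1)), Mul(l, Pow(-153, -1))) = Add(Mul(141, Pow(53, -1)), Mul(Mul(I, Pow(146, Rational(1, 2))), Pow(-153, -1))) = Add(Mul(141, Rational(1, 53)), Mul(Mul(I, Pow(146, Rational(1, 2))), Rational(-1, 153))) = Add(Rational(141, 53), Mul(Rational(-1, 153), I, Pow(146, Rational(1, 2))))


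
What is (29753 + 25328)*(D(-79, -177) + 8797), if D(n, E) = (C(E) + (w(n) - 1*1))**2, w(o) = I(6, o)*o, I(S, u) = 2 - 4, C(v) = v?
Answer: 506579957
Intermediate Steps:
I(S, u) = -2
w(o) = -2*o
D(n, E) = (-1 + E - 2*n)**2 (D(n, E) = (E + (-2*n - 1*1))**2 = (E + (-2*n - 1))**2 = (E + (-1 - 2*n))**2 = (-1 + E - 2*n)**2)
(29753 + 25328)*(D(-79, -177) + 8797) = (29753 + 25328)*((-1 - 177 - 2*(-79))**2 + 8797) = 55081*((-1 - 177 + 158)**2 + 8797) = 55081*((-20)**2 + 8797) = 55081*(400 + 8797) = 55081*9197 = 506579957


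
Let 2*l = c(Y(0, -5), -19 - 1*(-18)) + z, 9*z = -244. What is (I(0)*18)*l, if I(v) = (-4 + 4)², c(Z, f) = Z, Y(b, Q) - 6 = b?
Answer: 0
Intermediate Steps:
Y(b, Q) = 6 + b
I(v) = 0 (I(v) = 0² = 0)
z = -244/9 (z = (⅑)*(-244) = -244/9 ≈ -27.111)
l = -95/9 (l = ((6 + 0) - 244/9)/2 = (6 - 244/9)/2 = (½)*(-190/9) = -95/9 ≈ -10.556)
(I(0)*18)*l = (0*18)*(-95/9) = 0*(-95/9) = 0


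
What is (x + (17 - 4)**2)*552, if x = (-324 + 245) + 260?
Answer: 193200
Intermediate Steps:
x = 181 (x = -79 + 260 = 181)
(x + (17 - 4)**2)*552 = (181 + (17 - 4)**2)*552 = (181 + 13**2)*552 = (181 + 169)*552 = 350*552 = 193200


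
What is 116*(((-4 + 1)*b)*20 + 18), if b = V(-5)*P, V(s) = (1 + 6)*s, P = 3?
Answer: 732888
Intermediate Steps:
V(s) = 7*s
b = -105 (b = (7*(-5))*3 = -35*3 = -105)
116*(((-4 + 1)*b)*20 + 18) = 116*(((-4 + 1)*(-105))*20 + 18) = 116*(-3*(-105)*20 + 18) = 116*(315*20 + 18) = 116*(6300 + 18) = 116*6318 = 732888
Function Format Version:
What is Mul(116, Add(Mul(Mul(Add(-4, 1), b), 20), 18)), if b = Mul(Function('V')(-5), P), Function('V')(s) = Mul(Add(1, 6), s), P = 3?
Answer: 732888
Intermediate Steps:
Function('V')(s) = Mul(7, s)
b = -105 (b = Mul(Mul(7, -5), 3) = Mul(-35, 3) = -105)
Mul(116, Add(Mul(Mul(Add(-4, 1), b), 20), 18)) = Mul(116, Add(Mul(Mul(Add(-4, 1), -105), 20), 18)) = Mul(116, Add(Mul(Mul(-3, -105), 20), 18)) = Mul(116, Add(Mul(315, 20), 18)) = Mul(116, Add(6300, 18)) = Mul(116, 6318) = 732888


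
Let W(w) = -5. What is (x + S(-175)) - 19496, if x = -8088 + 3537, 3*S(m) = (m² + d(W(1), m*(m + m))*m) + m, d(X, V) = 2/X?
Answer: -41621/3 ≈ -13874.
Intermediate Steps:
S(m) = m²/3 + m/5 (S(m) = ((m² + (2/(-5))*m) + m)/3 = ((m² + (2*(-⅕))*m) + m)/3 = ((m² - 2*m/5) + m)/3 = (m² + 3*m/5)/3 = m²/3 + m/5)
x = -4551
(x + S(-175)) - 19496 = (-4551 + (1/15)*(-175)*(3 + 5*(-175))) - 19496 = (-4551 + (1/15)*(-175)*(3 - 875)) - 19496 = (-4551 + (1/15)*(-175)*(-872)) - 19496 = (-4551 + 30520/3) - 19496 = 16867/3 - 19496 = -41621/3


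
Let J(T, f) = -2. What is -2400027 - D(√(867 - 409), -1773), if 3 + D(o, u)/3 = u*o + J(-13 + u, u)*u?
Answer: -2410656 + 5319*√458 ≈ -2.2968e+6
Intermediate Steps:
D(o, u) = -9 - 6*u + 3*o*u (D(o, u) = -9 + 3*(u*o - 2*u) = -9 + 3*(o*u - 2*u) = -9 + 3*(-2*u + o*u) = -9 + (-6*u + 3*o*u) = -9 - 6*u + 3*o*u)
-2400027 - D(√(867 - 409), -1773) = -2400027 - (-9 - 6*(-1773) + 3*√(867 - 409)*(-1773)) = -2400027 - (-9 + 10638 + 3*√458*(-1773)) = -2400027 - (-9 + 10638 - 5319*√458) = -2400027 - (10629 - 5319*√458) = -2400027 + (-10629 + 5319*√458) = -2410656 + 5319*√458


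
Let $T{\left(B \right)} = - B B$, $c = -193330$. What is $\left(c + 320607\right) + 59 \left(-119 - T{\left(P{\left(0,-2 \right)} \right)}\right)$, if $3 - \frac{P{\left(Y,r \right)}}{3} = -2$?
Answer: $133531$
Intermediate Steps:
$P{\left(Y,r \right)} = 15$ ($P{\left(Y,r \right)} = 9 - -6 = 9 + 6 = 15$)
$T{\left(B \right)} = - B^{2}$
$\left(c + 320607\right) + 59 \left(-119 - T{\left(P{\left(0,-2 \right)} \right)}\right) = \left(-193330 + 320607\right) + 59 \left(-119 - - 15^{2}\right) = 127277 + 59 \left(-119 - \left(-1\right) 225\right) = 127277 + 59 \left(-119 - -225\right) = 127277 + 59 \left(-119 + 225\right) = 127277 + 59 \cdot 106 = 127277 + 6254 = 133531$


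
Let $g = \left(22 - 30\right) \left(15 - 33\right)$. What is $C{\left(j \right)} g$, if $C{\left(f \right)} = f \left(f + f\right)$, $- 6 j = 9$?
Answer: $648$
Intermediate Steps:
$j = - \frac{3}{2}$ ($j = \left(- \frac{1}{6}\right) 9 = - \frac{3}{2} \approx -1.5$)
$C{\left(f \right)} = 2 f^{2}$ ($C{\left(f \right)} = f 2 f = 2 f^{2}$)
$g = 144$ ($g = \left(-8\right) \left(-18\right) = 144$)
$C{\left(j \right)} g = 2 \left(- \frac{3}{2}\right)^{2} \cdot 144 = 2 \cdot \frac{9}{4} \cdot 144 = \frac{9}{2} \cdot 144 = 648$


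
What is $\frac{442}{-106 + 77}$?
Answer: $- \frac{442}{29} \approx -15.241$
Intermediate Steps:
$\frac{442}{-106 + 77} = \frac{442}{-29} = 442 \left(- \frac{1}{29}\right) = - \frac{442}{29}$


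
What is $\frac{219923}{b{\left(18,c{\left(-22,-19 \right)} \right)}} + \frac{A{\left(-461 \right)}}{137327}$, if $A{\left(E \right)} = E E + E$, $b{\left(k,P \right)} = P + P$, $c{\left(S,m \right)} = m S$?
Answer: $\frac{2761695271}{10436852} \approx 264.61$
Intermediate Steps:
$c{\left(S,m \right)} = S m$
$b{\left(k,P \right)} = 2 P$
$A{\left(E \right)} = E + E^{2}$ ($A{\left(E \right)} = E^{2} + E = E + E^{2}$)
$\frac{219923}{b{\left(18,c{\left(-22,-19 \right)} \right)}} + \frac{A{\left(-461 \right)}}{137327} = \frac{219923}{2 \left(\left(-22\right) \left(-19\right)\right)} + \frac{\left(-461\right) \left(1 - 461\right)}{137327} = \frac{219923}{2 \cdot 418} + \left(-461\right) \left(-460\right) \frac{1}{137327} = \frac{219923}{836} + 212060 \cdot \frac{1}{137327} = 219923 \cdot \frac{1}{836} + \frac{212060}{137327} = \frac{19993}{76} + \frac{212060}{137327} = \frac{2761695271}{10436852}$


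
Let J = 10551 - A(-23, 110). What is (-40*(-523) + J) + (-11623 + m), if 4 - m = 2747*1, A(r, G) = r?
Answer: 17128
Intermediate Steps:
J = 10574 (J = 10551 - 1*(-23) = 10551 + 23 = 10574)
m = -2743 (m = 4 - 2747 = -2743)
(-40*(-523) + J) + (-11623 + m) = (-40*(-523) + 10574) + (-11623 - 2743) = (20920 + 10574) - 14366 = 31494 - 14366 = 17128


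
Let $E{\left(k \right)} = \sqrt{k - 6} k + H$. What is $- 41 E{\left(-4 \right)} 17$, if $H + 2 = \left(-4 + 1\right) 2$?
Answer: $5576 + 2788 i \sqrt{10} \approx 5576.0 + 8816.4 i$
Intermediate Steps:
$H = -8$ ($H = -2 + \left(-4 + 1\right) 2 = -2 - 6 = -8$)
$E{\left(k \right)} = -8 + k \sqrt{-6 + k}$ ($E{\left(k \right)} = \sqrt{k - 6} k - 8 = \sqrt{-6 + k} k - 8 = k \sqrt{-6 + k} - 8 = -8 + k \sqrt{-6 + k}$)
$- 41 E{\left(-4 \right)} 17 = - 41 \left(-8 - 4 \sqrt{-6 - 4}\right) 17 = - 41 \left(-8 - 4 \sqrt{-10}\right) 17 = - 41 \left(-8 - 4 i \sqrt{10}\right) 17 = \left(328 + 164 i \sqrt{10}\right) 17 = 5576 + 2788 i \sqrt{10}$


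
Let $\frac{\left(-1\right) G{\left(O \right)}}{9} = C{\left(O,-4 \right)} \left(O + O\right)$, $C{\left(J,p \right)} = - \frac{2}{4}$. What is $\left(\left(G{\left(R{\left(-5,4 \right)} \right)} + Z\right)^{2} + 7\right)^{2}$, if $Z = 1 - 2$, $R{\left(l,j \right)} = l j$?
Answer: $1073741824$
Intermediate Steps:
$C{\left(J,p \right)} = - \frac{1}{2}$ ($C{\left(J,p \right)} = \left(-2\right) \frac{1}{4} = - \frac{1}{2}$)
$R{\left(l,j \right)} = j l$
$G{\left(O \right)} = 9 O$ ($G{\left(O \right)} = - 9 \left(- \frac{O + O}{2}\right) = - 9 \left(- \frac{2 O}{2}\right) = - 9 \left(- O\right) = 9 O$)
$Z = -1$ ($Z = 1 - 2 = -1$)
$\left(\left(G{\left(R{\left(-5,4 \right)} \right)} + Z\right)^{2} + 7\right)^{2} = \left(\left(9 \cdot 4 \left(-5\right) - 1\right)^{2} + 7\right)^{2} = \left(\left(9 \left(-20\right) - 1\right)^{2} + 7\right)^{2} = \left(\left(-180 - 1\right)^{2} + 7\right)^{2} = \left(\left(-181\right)^{2} + 7\right)^{2} = \left(32761 + 7\right)^{2} = 32768^{2} = 1073741824$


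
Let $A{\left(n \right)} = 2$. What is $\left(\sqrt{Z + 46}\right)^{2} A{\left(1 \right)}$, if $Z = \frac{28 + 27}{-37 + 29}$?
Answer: $\frac{313}{4} \approx 78.25$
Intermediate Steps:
$Z = - \frac{55}{8}$ ($Z = \frac{55}{-8} = 55 \left(- \frac{1}{8}\right) = - \frac{55}{8} \approx -6.875$)
$\left(\sqrt{Z + 46}\right)^{2} A{\left(1 \right)} = \left(\sqrt{- \frac{55}{8} + 46}\right)^{2} \cdot 2 = \left(\sqrt{\frac{313}{8}}\right)^{2} \cdot 2 = \left(\frac{\sqrt{626}}{4}\right)^{2} \cdot 2 = \frac{313}{8} \cdot 2 = \frac{313}{4}$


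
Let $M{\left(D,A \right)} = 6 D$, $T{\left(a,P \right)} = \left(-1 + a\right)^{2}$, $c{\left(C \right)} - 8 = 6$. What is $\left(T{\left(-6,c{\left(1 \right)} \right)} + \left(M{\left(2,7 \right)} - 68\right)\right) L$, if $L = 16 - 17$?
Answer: $7$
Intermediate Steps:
$c{\left(C \right)} = 14$ ($c{\left(C \right)} = 8 + 6 = 14$)
$L = -1$ ($L = 16 - 17 = -1$)
$\left(T{\left(-6,c{\left(1 \right)} \right)} + \left(M{\left(2,7 \right)} - 68\right)\right) L = \left(\left(-1 - 6\right)^{2} + \left(6 \cdot 2 - 68\right)\right) \left(-1\right) = \left(\left(-7\right)^{2} + \left(12 - 68\right)\right) \left(-1\right) = \left(49 - 56\right) \left(-1\right) = \left(-7\right) \left(-1\right) = 7$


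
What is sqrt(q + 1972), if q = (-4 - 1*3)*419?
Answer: 31*I ≈ 31.0*I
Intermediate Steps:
q = -2933 (q = (-4 - 3)*419 = -7*419 = -2933)
sqrt(q + 1972) = sqrt(-2933 + 1972) = sqrt(-961) = 31*I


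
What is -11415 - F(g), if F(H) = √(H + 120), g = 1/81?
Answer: -11415 - √9721/9 ≈ -11426.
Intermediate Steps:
g = 1/81 ≈ 0.012346
F(H) = √(120 + H)
-11415 - F(g) = -11415 - √(120 + 1/81) = -11415 - √(9721/81) = -11415 - √9721/9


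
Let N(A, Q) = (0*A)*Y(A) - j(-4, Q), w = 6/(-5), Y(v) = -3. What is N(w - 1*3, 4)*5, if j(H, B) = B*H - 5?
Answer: 105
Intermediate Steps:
j(H, B) = -5 + B*H
w = -6/5 (w = 6*(-1/5) = -6/5 ≈ -1.2000)
N(A, Q) = 5 + 4*Q (N(A, Q) = (0*A)*(-3) - (-5 + Q*(-4)) = 0*(-3) - (-5 - 4*Q) = 0 + (5 + 4*Q) = 5 + 4*Q)
N(w - 1*3, 4)*5 = (5 + 4*4)*5 = (5 + 16)*5 = 21*5 = 105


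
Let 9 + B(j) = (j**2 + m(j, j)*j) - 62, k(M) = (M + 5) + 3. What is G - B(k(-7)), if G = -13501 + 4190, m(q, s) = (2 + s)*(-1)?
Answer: -9238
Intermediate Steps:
m(q, s) = -2 - s
k(M) = 8 + M (k(M) = (5 + M) + 3 = 8 + M)
G = -9311
B(j) = -71 + j**2 + j*(-2 - j) (B(j) = -9 + ((j**2 + (-2 - j)*j) - 62) = -9 + ((j**2 + j*(-2 - j)) - 62) = -9 + (-62 + j**2 + j*(-2 - j)) = -71 + j**2 + j*(-2 - j))
G - B(k(-7)) = -9311 - (-71 - 2*(8 - 7)) = -9311 - (-71 - 2*1) = -9311 - (-71 - 2) = -9311 - 1*(-73) = -9311 + 73 = -9238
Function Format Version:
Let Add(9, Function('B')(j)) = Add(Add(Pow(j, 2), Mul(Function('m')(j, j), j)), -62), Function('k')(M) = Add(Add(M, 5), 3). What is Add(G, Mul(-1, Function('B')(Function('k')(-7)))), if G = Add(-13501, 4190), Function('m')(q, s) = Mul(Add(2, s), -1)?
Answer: -9238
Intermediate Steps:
Function('m')(q, s) = Add(-2, Mul(-1, s))
Function('k')(M) = Add(8, M) (Function('k')(M) = Add(Add(5, M), 3) = Add(8, M))
G = -9311
Function('B')(j) = Add(-71, Pow(j, 2), Mul(j, Add(-2, Mul(-1, j)))) (Function('B')(j) = Add(-9, Add(Add(Pow(j, 2), Mul(Add(-2, Mul(-1, j)), j)), -62)) = Add(-9, Add(Add(Pow(j, 2), Mul(j, Add(-2, Mul(-1, j)))), -62)) = Add(-9, Add(-62, Pow(j, 2), Mul(j, Add(-2, Mul(-1, j))))) = Add(-71, Pow(j, 2), Mul(j, Add(-2, Mul(-1, j)))))
Add(G, Mul(-1, Function('B')(Function('k')(-7)))) = Add(-9311, Mul(-1, Add(-71, Mul(-2, Add(8, -7))))) = Add(-9311, Mul(-1, Add(-71, Mul(-2, 1)))) = Add(-9311, Mul(-1, Add(-71, -2))) = Add(-9311, Mul(-1, -73)) = Add(-9311, 73) = -9238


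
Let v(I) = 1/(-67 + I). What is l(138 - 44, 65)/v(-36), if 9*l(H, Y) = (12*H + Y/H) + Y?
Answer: -11557321/846 ≈ -13661.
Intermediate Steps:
l(H, Y) = Y/9 + 4*H/3 + Y/(9*H) (l(H, Y) = ((12*H + Y/H) + Y)/9 = (Y + 12*H + Y/H)/9 = Y/9 + 4*H/3 + Y/(9*H))
l(138 - 44, 65)/v(-36) = ((65 + (138 - 44)*(65 + 12*(138 - 44)))/(9*(138 - 44)))/(1/(-67 - 36)) = ((⅑)*(65 + 94*(65 + 12*94))/94)/(1/(-103)) = ((⅑)*(1/94)*(65 + 94*(65 + 1128)))/(-1/103) = ((⅑)*(1/94)*(65 + 94*1193))*(-103) = ((⅑)*(1/94)*(65 + 112142))*(-103) = ((⅑)*(1/94)*112207)*(-103) = (112207/846)*(-103) = -11557321/846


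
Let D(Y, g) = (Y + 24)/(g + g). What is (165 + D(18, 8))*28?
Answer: 9387/2 ≈ 4693.5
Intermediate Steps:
D(Y, g) = (24 + Y)/(2*g) (D(Y, g) = (24 + Y)/((2*g)) = (24 + Y)*(1/(2*g)) = (24 + Y)/(2*g))
(165 + D(18, 8))*28 = (165 + (1/2)*(24 + 18)/8)*28 = (165 + (1/2)*(1/8)*42)*28 = (165 + 21/8)*28 = (1341/8)*28 = 9387/2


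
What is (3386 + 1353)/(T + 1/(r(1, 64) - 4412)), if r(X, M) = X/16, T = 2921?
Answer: 334530749/206196295 ≈ 1.6224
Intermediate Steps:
r(X, M) = X/16 (r(X, M) = X*(1/16) = X/16)
(3386 + 1353)/(T + 1/(r(1, 64) - 4412)) = (3386 + 1353)/(2921 + 1/((1/16)*1 - 4412)) = 4739/(2921 + 1/(1/16 - 4412)) = 4739/(2921 + 1/(-70591/16)) = 4739/(2921 - 16/70591) = 4739/(206196295/70591) = 4739*(70591/206196295) = 334530749/206196295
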